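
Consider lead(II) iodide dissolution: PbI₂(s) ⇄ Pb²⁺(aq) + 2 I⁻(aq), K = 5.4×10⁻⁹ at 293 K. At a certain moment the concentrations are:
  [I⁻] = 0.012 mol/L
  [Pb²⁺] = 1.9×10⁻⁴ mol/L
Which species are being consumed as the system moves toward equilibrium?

(PbI₂ is a pure solid — omitted from Q.)
Q = [Pb²⁺]·[I⁻]² = (1.9×10⁻⁴)·(0.012)² = 2.7×10⁻⁸
Q = 2.7×10⁻⁸ > K = 5.4×10⁻⁹: net reverse reaction.

Pb²⁺, I⁻ (products)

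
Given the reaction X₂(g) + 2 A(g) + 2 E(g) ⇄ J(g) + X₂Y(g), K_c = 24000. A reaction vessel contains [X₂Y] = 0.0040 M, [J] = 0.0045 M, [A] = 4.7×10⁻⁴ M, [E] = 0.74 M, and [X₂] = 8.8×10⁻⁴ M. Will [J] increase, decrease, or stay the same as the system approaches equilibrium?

decrease

Q_c = [J]·[X₂Y] / ([X₂]·[A]²·[E]²) = (0.0045)·(0.0040) / ((8.8×10⁻⁴)·(4.7×10⁻⁴)²·(0.74)²) = 1.7×10⁵
Q_c = 1.7×10⁵ > K_c = 24000: net reverse reaction.
J is a product, so it decreases.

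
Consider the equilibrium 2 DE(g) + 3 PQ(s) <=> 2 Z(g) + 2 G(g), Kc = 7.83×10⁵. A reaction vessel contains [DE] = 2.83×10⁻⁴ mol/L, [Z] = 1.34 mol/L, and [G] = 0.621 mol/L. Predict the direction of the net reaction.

toward reactants

(PQ is a pure solid — omitted from Qc.)
Qc = [Z]²·[G]² / [DE]² = (1.34)²·(0.621)² / (2.83×10⁻⁴)² = 8.65×10⁶
Qc = 8.65×10⁶ > Kc = 7.83×10⁵, so the reverse reaction proceeds.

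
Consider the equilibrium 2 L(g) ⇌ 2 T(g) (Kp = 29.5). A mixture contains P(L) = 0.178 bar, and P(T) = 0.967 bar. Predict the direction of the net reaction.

no net change (already at equilibrium)

Qp = P(T)² / P(L)² = (0.967)² / (0.178)² = 29.5
Qp = 29.5 = Kp, so the system is already at equilibrium.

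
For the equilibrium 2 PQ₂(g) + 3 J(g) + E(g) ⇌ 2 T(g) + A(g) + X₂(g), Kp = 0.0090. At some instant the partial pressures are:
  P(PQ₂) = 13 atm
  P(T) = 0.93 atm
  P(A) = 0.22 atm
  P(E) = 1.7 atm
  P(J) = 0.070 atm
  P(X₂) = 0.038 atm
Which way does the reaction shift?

toward reactants

Qp = P(T)²·P(A)·P(X₂) / (P(PQ₂)²·P(J)³·P(E)) = (0.93)²·(0.22)·(0.038) / ((13)²·(0.070)³·(1.7)) = 0.073
Qp = 0.073 > Kp = 0.0090, so the reverse reaction proceeds.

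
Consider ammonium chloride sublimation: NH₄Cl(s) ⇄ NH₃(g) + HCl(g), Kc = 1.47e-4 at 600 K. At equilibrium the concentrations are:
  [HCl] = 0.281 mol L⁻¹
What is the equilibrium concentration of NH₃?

(NH₄Cl is a pure solid — omitted from Kc.)
At equilibrium, Kc = [NH₃]·[HCl] = 1.47e-4.
([NH₃])·(0.281) = 1.47e-4
[NH₃] = 5.23e-4 mol L⁻¹

[NH₃] = 5.23e-4 mol L⁻¹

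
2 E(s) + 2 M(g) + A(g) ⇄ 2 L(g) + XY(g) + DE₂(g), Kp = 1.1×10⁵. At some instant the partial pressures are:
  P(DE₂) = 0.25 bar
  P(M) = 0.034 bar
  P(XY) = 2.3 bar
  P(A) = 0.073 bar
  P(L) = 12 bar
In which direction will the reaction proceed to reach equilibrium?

to the left

(E is a pure solid — omitted from Qp.)
Qp = P(L)²·P(XY)·P(DE₂) / (P(M)²·P(A)) = (12)²·(2.3)·(0.25) / ((0.034)²·(0.073)) = 9.8×10⁵
Qp = 9.8×10⁵ > Kp = 1.1×10⁵, so the reverse reaction proceeds.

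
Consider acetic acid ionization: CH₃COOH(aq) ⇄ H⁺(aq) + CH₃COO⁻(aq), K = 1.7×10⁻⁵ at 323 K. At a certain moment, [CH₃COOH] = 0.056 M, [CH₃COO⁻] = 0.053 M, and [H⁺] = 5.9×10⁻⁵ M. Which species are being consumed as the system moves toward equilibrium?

Q = [H⁺]·[CH₃COO⁻] / [CH₃COOH] = (5.9×10⁻⁵)·(0.053) / (0.056) = 5.6×10⁻⁵
Q = 5.6×10⁻⁵ > K = 1.7×10⁻⁵: net reverse reaction.

H⁺, CH₃COO⁻ (products)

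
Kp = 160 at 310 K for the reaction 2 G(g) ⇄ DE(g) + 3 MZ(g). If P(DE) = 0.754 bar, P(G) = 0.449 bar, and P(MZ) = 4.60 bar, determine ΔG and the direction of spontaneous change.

Qp = P(DE)·P(MZ)³ / P(G)² = (0.754)·(4.60)³ / (0.449)² = 364
ΔG = RT ln(Qp/Kp) = (8.314 J mol⁻¹ K⁻¹)(310 K) × ln(364/160)
   = (2.577 kJ/mol)(0.8220) = 2.12 kJ/mol
ΔG > 0, so the forward reaction is non-spontaneous (proceeds in reverse).

ΔG = 2.12 kJ/mol; the forward reaction is non-spontaneous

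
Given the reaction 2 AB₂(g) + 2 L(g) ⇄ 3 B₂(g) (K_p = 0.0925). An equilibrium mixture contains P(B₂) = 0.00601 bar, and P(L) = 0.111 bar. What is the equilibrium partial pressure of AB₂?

At equilibrium, K_p = P(B₂)³ / (P(AB₂)²·P(L)²) = 0.0925.
(0.00601)³ / ((P(AB₂))²·(0.111)²) = 0.0925
P(AB₂)² = 1.90×10⁻⁴ ⇒ P(AB₂) = 0.0138 bar

P(AB₂) = 0.0138 bar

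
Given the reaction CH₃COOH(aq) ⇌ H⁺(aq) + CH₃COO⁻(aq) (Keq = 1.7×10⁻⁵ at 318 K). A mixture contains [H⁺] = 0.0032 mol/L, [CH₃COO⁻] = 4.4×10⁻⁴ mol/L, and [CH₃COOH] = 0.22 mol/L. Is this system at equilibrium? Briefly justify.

no; Q < K, reaction proceeds forward

Q = [H⁺]·[CH₃COO⁻] / [CH₃COOH] = (0.0032)·(4.4×10⁻⁴) / (0.22) = 6.4×10⁻⁶
Q = 6.4×10⁻⁶ < Keq = 1.7×10⁻⁵: net forward reaction.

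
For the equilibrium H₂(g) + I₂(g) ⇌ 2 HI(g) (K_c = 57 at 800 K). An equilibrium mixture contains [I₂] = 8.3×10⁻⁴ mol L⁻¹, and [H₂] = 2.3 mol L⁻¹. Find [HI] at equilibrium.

At equilibrium, K_c = [HI]² / ([H₂]·[I₂]) = 57.
([HI])² / ((2.3)·(8.3×10⁻⁴)) = 57
[HI]² = 0.109 ⇒ [HI] = 0.33 mol L⁻¹

[HI] = 0.33 mol L⁻¹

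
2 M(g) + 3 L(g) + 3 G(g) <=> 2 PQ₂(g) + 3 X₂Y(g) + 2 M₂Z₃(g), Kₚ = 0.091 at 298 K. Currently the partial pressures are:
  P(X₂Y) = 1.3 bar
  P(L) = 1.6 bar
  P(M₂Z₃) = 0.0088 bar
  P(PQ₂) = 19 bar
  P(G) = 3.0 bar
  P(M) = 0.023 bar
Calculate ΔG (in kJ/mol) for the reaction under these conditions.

ΔG = 6.06 kJ/mol

Qₚ = P(PQ₂)²·P(X₂Y)³·P(M₂Z₃)² / (P(M)²·P(L)³·P(G)³) = (19)²·(1.3)³·(0.0088)² / ((0.023)²·(1.6)³·(3.0)³) = 1.05
ΔG = RT ln(Qₚ/Kₚ) = (8.314 J mol⁻¹ K⁻¹)(298 K) × ln(1.05/0.091)
   = (2.478 kJ/mol)(2.446) = 6.06 kJ/mol
ΔG > 0, so the forward reaction is non-spontaneous (proceeds in reverse).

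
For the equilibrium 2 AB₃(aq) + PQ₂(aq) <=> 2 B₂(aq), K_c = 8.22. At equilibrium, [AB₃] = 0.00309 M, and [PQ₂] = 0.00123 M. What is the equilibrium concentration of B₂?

[B₂] = 3.11×10⁻⁴ M

At equilibrium, K_c = [B₂]² / ([AB₃]²·[PQ₂]) = 8.22.
([B₂])² / ((0.00309)²·(0.00123)) = 8.22
[B₂]² = 9.65×10⁻⁸ ⇒ [B₂] = 3.11×10⁻⁴ M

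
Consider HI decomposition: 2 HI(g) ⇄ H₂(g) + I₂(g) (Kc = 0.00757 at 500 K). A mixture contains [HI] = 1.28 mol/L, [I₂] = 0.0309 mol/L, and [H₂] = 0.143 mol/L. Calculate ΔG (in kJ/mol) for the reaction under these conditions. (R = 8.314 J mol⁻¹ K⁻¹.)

Qc = [H₂]·[I₂] / [HI]² = (0.143)·(0.0309) / (1.28)² = 0.00270
ΔG = RT ln(Qc/Kc) = (8.314 J mol⁻¹ K⁻¹)(500 K) × ln(0.00270/0.00757)
   = (4.157 kJ/mol)(-1.031) = -4.29 kJ/mol
ΔG < 0, so the forward reaction is spontaneous (proceeds forward).

ΔG = -4.29 kJ/mol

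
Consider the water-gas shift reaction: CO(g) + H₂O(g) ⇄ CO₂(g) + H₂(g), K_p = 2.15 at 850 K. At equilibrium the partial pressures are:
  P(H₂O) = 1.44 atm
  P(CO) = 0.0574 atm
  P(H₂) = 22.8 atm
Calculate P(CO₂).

At equilibrium, K_p = P(CO₂)·P(H₂) / (P(CO)·P(H₂O)) = 2.15.
(P(CO₂))·(22.8) / ((0.0574)·(1.44)) = 2.15
P(CO₂) = 0.00779 atm

P(CO₂) = 0.00779 atm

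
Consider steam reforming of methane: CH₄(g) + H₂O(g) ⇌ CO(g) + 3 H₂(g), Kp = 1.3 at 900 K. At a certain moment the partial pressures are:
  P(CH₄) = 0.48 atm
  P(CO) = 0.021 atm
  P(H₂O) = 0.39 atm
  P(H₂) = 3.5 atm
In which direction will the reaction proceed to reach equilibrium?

in the reverse direction

Qp = P(CO)·P(H₂)³ / (P(CH₄)·P(H₂O)) = (0.021)·(3.5)³ / ((0.48)·(0.39)) = 4.8
Qp = 4.8 > Kp = 1.3, so the reverse reaction proceeds.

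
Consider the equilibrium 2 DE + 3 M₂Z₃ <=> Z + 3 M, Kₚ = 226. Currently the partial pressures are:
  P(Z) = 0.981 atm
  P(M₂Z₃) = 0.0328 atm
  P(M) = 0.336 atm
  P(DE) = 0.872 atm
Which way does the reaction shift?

in the reverse direction

Qₚ = P(Z)·P(M)³ / (P(DE)²·P(M₂Z₃)³) = (0.981)·(0.336)³ / ((0.872)²·(0.0328)³) = 1390
Qₚ = 1390 > Kₚ = 226, so the reverse reaction proceeds.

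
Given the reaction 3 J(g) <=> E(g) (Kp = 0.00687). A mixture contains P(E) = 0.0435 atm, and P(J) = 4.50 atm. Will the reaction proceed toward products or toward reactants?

in the forward direction

Qp = P(E) / P(J)³ = (0.0435) / (4.50)³ = 4.77×10⁻⁴
Qp = 4.77×10⁻⁴ < Kp = 0.00687, so the forward reaction proceeds.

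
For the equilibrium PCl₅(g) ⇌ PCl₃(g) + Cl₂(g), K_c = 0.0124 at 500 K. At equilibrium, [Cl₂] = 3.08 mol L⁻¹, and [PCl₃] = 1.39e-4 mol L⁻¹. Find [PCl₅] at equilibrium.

At equilibrium, K_c = [PCl₃]·[Cl₂] / [PCl₅] = 0.0124.
(1.39e-4)·(3.08) / ([PCl₅]) = 0.0124
[PCl₅] = 0.0345 mol L⁻¹

[PCl₅] = 0.0345 mol L⁻¹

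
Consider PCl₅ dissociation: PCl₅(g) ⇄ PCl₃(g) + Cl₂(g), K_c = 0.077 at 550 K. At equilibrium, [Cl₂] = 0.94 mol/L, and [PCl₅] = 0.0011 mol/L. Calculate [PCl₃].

[PCl₃] = 9.0×10⁻⁵ mol/L

At equilibrium, K_c = [PCl₃]·[Cl₂] / [PCl₅] = 0.077.
([PCl₃])·(0.94) / (0.0011) = 0.077
[PCl₃] = 9.01×10⁻⁵ = 9.0×10⁻⁵ mol/L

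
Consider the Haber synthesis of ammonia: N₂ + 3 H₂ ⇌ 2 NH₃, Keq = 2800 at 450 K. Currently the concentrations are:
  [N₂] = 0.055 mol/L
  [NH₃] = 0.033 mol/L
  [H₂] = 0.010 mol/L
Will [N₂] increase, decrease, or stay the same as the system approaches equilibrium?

Q = [NH₃]² / ([N₂]·[H₂]³) = (0.033)² / ((0.055)·(0.010)³) = 20000
Q = 20000 > Keq = 2800: net reverse reaction.
N₂ is a reactant, so it increases.

increase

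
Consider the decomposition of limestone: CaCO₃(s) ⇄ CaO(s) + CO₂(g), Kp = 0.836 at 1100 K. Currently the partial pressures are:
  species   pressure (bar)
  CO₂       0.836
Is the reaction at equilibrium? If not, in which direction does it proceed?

neither direction; the system is at equilibrium

(CaCO₃, CaO are pure solids — omitted from Qp.)
Qp = P(CO₂) = 0.836
Qp = 0.836 = Kp, so the system is already at equilibrium.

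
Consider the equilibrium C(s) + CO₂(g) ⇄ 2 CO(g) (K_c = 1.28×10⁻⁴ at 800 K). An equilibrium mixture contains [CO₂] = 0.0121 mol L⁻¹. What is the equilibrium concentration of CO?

(C is a pure solid — omitted from K_c.)
At equilibrium, K_c = [CO]² / [CO₂] = 1.28×10⁻⁴.
([CO])² / (0.0121) = 1.28×10⁻⁴
[CO]² = 1.55×10⁻⁶ ⇒ [CO] = 0.00124 mol L⁻¹

[CO] = 0.00124 mol L⁻¹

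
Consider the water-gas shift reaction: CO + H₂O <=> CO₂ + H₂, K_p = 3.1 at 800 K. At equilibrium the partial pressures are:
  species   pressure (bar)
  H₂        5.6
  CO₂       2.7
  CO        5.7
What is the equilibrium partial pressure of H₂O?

P(H₂O) = 0.86 bar

At equilibrium, K_p = P(CO₂)·P(H₂) / (P(CO)·P(H₂O)) = 3.1.
(2.7)·(5.6) / ((5.7)·(P(H₂O))) = 3.1
P(H₂O) = 0.856 = 0.86 bar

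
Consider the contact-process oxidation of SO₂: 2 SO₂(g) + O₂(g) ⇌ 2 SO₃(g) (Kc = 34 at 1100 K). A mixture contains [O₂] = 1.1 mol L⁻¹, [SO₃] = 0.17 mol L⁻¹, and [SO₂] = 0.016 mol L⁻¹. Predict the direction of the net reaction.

Qc = [SO₃]² / ([SO₂]²·[O₂]) = (0.17)² / ((0.016)²·(1.1)) = 100
Qc = 100 > Kc = 34, so the reverse reaction proceeds.

in the reverse direction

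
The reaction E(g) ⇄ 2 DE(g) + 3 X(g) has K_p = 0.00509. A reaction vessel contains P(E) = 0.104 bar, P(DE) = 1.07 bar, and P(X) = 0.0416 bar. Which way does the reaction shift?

Q_p = P(DE)²·P(X)³ / P(E) = (1.07)²·(0.0416)³ / (0.104) = 7.93×10⁻⁴
Q_p = 7.93×10⁻⁴ < K_p = 0.00509, so the forward reaction proceeds.

forward (toward products)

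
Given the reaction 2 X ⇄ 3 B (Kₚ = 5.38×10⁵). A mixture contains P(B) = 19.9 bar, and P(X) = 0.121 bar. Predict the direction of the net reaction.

Qₚ = P(B)³ / P(X)² = (19.9)³ / (0.121)² = 5.38×10⁵
Qₚ = 5.38×10⁵ = Kₚ, so the system is already at equilibrium.

no net change (already at equilibrium)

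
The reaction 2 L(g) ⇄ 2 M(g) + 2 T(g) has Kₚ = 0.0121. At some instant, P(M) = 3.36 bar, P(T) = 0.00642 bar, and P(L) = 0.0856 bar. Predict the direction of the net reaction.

Qₚ = P(M)²·P(T)² / P(L)² = (3.36)²·(0.00642)² / (0.0856)² = 0.0635
Qₚ = 0.0635 > Kₚ = 0.0121, so the reverse reaction proceeds.

to the left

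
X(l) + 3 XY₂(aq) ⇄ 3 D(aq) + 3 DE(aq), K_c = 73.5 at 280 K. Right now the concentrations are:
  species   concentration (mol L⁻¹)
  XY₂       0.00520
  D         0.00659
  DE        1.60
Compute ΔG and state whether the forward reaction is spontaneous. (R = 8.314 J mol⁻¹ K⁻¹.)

(X is a pure liquid — omitted from Q_c.)
Q_c = [D]³·[DE]³ / [XY₂]³ = (0.00659)³·(1.60)³ / (0.00520)³ = 8.34
ΔG = RT ln(Q_c/K_c) = (8.314 J mol⁻¹ K⁻¹)(280 K) × ln(8.34/73.5)
   = (2.328 kJ/mol)(-2.176) = -5.07 kJ/mol
ΔG < 0, so the forward reaction is spontaneous (proceeds forward).

ΔG = -5.07 kJ/mol; the forward reaction is spontaneous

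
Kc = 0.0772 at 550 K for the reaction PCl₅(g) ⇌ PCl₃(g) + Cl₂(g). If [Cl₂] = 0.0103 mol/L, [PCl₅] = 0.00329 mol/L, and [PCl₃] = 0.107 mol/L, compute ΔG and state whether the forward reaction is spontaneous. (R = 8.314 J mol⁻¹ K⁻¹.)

Qc = [PCl₃]·[Cl₂] / [PCl₅] = (0.107)·(0.0103) / (0.00329) = 0.335
ΔG = RT ln(Qc/Kc) = (8.314 J mol⁻¹ K⁻¹)(550 K) × ln(0.335/0.0772)
   = (4.573 kJ/mol)(1.468) = 6.71 kJ/mol
ΔG > 0, so the forward reaction is non-spontaneous (proceeds in reverse).

ΔG = 6.71 kJ/mol; the forward reaction is non-spontaneous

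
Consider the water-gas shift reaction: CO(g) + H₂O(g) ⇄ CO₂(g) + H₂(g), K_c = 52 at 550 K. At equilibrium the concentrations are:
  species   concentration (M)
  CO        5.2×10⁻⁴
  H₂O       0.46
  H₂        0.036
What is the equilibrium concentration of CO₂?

At equilibrium, K_c = [CO₂]·[H₂] / ([CO]·[H₂O]) = 52.
([CO₂])·(0.036) / ((5.2×10⁻⁴)·(0.46)) = 52
[CO₂] = 0.346 = 0.35 M

[CO₂] = 0.35 M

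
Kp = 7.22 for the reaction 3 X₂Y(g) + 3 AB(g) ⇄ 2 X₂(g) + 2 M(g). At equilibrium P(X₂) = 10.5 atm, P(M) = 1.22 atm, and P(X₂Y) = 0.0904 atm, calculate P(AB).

At equilibrium, Kp = P(X₂)²·P(M)² / (P(X₂Y)³·P(AB)³) = 7.22.
(10.5)²·(1.22)² / ((0.0904)³·(P(AB))³) = 7.22
P(AB)³ = 30800 ⇒ P(AB) = 31.3 atm

P(AB) = 31.3 atm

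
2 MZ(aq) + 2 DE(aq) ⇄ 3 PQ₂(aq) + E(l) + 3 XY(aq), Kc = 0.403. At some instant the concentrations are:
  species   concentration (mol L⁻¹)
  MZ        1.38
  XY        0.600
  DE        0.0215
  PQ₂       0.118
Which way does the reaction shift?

(E is a pure liquid — omitted from Qc.)
Qc = [PQ₂]³·[XY]³ / ([MZ]²·[DE]²) = (0.118)³·(0.600)³ / ((1.38)²·(0.0215)²) = 0.403
Qc = 0.403 = Kc, so the system is already at equilibrium.

at equilibrium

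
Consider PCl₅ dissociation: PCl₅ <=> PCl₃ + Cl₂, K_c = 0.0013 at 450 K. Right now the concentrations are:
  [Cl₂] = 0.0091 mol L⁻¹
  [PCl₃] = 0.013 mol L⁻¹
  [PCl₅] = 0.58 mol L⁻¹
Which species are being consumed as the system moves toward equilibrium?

PCl₅ (reactants)

Q_c = [PCl₃]·[Cl₂] / [PCl₅] = (0.013)·(0.0091) / (0.58) = 2.0×10⁻⁴
Q_c = 2.0×10⁻⁴ < K_c = 0.0013: net forward reaction.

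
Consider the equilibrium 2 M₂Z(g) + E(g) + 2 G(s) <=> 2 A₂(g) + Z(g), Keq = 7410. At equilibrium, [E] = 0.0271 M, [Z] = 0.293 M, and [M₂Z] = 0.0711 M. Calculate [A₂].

[A₂] = 1.86 M

(G is a pure solid — omitted from Keq.)
At equilibrium, Keq = [A₂]²·[Z] / ([M₂Z]²·[E]) = 7410.
([A₂])²·(0.293) / ((0.0711)²·(0.0271)) = 7410
[A₂]² = 3.46 ⇒ [A₂] = 1.86 M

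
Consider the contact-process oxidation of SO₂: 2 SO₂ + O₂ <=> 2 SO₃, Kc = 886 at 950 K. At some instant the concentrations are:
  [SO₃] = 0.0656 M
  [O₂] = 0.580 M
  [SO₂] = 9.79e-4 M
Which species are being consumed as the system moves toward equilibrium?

Qc = [SO₃]² / ([SO₂]²·[O₂]) = (0.0656)² / ((9.79e-4)²·(0.580)) = 7740
Qc = 7740 > Kc = 886: net reverse reaction.

SO₃ (products)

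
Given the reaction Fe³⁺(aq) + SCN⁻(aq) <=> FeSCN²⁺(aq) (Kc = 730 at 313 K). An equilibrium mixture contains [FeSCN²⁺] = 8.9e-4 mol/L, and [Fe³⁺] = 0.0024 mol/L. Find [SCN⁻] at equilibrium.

[SCN⁻] = 5.1e-4 mol/L

At equilibrium, Kc = [FeSCN²⁺] / ([Fe³⁺]·[SCN⁻]) = 730.
(8.9e-4) / ((0.0024)·([SCN⁻])) = 730
[SCN⁻] = 5.08e-4 = 5.1e-4 mol/L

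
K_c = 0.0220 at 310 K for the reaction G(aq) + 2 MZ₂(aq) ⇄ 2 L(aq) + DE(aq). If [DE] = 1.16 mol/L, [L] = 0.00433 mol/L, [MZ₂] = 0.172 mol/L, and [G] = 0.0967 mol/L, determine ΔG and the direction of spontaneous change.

Q_c = [L]²·[DE] / ([G]·[MZ₂]²) = (0.00433)²·(1.16) / ((0.0967)·(0.172)²) = 0.00760
ΔG = RT ln(Q_c/K_c) = (8.314 J mol⁻¹ K⁻¹)(310 K) × ln(0.00760/0.0220)
   = (2.577 kJ/mol)(-1.063) = -2.74 kJ/mol
ΔG < 0, so the forward reaction is spontaneous (proceeds forward).

ΔG = -2.74 kJ/mol; the forward reaction is spontaneous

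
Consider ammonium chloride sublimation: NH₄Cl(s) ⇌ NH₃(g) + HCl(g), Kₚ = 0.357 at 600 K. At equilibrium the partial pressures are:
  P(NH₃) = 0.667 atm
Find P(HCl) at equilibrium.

(NH₄Cl is a pure solid — omitted from Kₚ.)
At equilibrium, Kₚ = P(NH₃)·P(HCl) = 0.357.
(0.667)·(P(HCl)) = 0.357
P(HCl) = 0.535 atm

P(HCl) = 0.535 atm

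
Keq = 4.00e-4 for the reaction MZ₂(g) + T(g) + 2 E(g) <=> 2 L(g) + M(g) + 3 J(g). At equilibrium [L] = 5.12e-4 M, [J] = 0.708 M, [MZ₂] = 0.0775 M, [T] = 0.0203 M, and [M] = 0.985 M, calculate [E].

At equilibrium, Keq = [L]²·[M]·[J]³ / ([MZ₂]·[T]·[E]²) = 4.00e-4.
(5.12e-4)²·(0.985)·(0.708)³ / ((0.0775)·(0.0203)·([E])²) = 4.00e-4
[E]² = 0.146 ⇒ [E] = 0.382 M

[E] = 0.382 M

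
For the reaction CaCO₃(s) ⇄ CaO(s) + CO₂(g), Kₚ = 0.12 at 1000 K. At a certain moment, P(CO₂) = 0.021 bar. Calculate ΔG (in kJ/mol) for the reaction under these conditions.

ΔG = -14.5 kJ/mol

(CaCO₃, CaO are pure solids — omitted from Qₚ.)
Qₚ = P(CO₂) = 0.0210
ΔG = RT ln(Qₚ/Kₚ) = (8.314 J mol⁻¹ K⁻¹)(1000 K) × ln(0.0210/0.12)
   = (8.314 kJ/mol)(-1.743) = -14.5 kJ/mol
ΔG < 0, so the forward reaction is spontaneous (proceeds forward).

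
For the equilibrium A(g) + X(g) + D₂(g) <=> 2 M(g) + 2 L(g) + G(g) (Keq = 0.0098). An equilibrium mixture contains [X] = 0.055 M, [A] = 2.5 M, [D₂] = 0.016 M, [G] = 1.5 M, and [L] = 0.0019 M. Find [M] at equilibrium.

At equilibrium, Keq = [M]²·[L]²·[G] / ([A]·[X]·[D₂]) = 0.0098.
([M])²·(0.0019)²·(1.5) / ((2.5)·(0.055)·(0.016)) = 0.0098
[M]² = 3.98 ⇒ [M] = 2.0 M

[M] = 2.0 M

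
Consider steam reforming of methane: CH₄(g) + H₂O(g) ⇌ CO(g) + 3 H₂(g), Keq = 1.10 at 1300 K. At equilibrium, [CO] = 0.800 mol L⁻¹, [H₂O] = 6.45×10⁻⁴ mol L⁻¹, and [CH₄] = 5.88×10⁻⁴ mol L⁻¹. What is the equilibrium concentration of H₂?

At equilibrium, Keq = [CO]·[H₂]³ / ([CH₄]·[H₂O]) = 1.10.
(0.800)·([H₂])³ / ((5.88×10⁻⁴)·(6.45×10⁻⁴)) = 1.10
[H₂]³ = 5.21×10⁻⁷ ⇒ [H₂] = 0.00805 mol L⁻¹

[H₂] = 0.00805 mol L⁻¹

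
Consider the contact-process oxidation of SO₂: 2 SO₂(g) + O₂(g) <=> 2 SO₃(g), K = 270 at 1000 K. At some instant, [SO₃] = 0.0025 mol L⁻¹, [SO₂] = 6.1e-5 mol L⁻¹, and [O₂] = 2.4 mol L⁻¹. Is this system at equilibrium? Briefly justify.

no; Q > K, reaction proceeds in reverse

Q = [SO₃]² / ([SO₂]²·[O₂]) = (0.0025)² / ((6.1e-5)²·(2.4)) = 700
Q = 700 > K = 270: net reverse reaction.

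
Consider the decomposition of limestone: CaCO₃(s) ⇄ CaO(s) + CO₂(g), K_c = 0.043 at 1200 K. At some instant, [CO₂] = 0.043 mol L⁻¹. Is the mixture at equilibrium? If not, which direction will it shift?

(CaCO₃, CaO are pure solids — omitted from Q_c.)
Q_c = [CO₂] = 0.043
Q_c = 0.043 = K_c; the system is at equilibrium.

yes, at equilibrium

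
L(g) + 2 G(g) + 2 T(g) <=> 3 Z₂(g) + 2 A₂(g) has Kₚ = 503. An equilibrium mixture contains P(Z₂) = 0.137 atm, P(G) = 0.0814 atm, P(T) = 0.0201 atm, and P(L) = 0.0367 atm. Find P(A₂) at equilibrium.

P(A₂) = 0.139 atm

At equilibrium, Kₚ = P(Z₂)³·P(A₂)² / (P(L)·P(G)²·P(T)²) = 503.
(0.137)³·(P(A₂))² / ((0.0367)·(0.0814)²·(0.0201)²) = 503
P(A₂)² = 0.0192 ⇒ P(A₂) = 0.139 atm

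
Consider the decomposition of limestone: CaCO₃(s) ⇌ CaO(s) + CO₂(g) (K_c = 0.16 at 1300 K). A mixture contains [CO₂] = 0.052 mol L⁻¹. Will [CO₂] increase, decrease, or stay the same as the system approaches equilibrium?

increase

(CaCO₃, CaO are pure solids — omitted from Q_c.)
Q_c = [CO₂] = 0.052
Q_c = 0.052 < K_c = 0.16: net forward reaction.
CO₂ is a product, so it increases.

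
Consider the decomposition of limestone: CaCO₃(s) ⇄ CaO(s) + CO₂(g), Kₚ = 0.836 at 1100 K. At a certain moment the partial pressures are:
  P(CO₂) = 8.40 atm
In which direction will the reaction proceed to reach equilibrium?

(CaCO₃, CaO are pure solids — omitted from Qₚ.)
Qₚ = P(CO₂) = 8.40
Qₚ = 8.40 > Kₚ = 0.836, so the reverse reaction proceeds.

reverse (toward reactants)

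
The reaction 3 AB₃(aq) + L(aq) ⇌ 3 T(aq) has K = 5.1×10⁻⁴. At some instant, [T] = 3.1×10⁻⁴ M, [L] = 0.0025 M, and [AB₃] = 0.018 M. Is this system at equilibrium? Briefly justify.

no; Q > K, reaction proceeds in reverse

Q = [T]³ / ([AB₃]³·[L]) = (3.1×10⁻⁴)³ / ((0.018)³·(0.0025)) = 0.0020
Q = 0.0020 > K = 5.1×10⁻⁴: net reverse reaction.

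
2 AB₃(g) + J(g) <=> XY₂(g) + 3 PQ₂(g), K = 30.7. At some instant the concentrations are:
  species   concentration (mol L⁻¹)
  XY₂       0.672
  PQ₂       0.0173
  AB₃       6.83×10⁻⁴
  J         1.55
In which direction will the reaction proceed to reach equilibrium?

Q = [XY₂]·[PQ₂]³ / ([AB₃]²·[J]) = (0.672)·(0.0173)³ / ((6.83×10⁻⁴)²·(1.55)) = 4.81
Q = 4.81 < K = 30.7, so the forward reaction proceeds.

to the right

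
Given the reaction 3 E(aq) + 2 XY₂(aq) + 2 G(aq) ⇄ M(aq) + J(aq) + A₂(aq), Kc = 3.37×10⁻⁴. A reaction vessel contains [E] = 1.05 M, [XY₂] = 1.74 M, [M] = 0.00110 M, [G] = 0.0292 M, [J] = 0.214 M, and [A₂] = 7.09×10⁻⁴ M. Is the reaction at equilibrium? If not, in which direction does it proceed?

in the forward direction

Qc = [M]·[J]·[A₂] / ([E]³·[XY₂]²·[G]²) = (0.00110)·(0.214)·(7.09×10⁻⁴) / ((1.05)³·(1.74)²·(0.0292)²) = 5.58×10⁻⁵
Qc = 5.58×10⁻⁵ < Kc = 3.37×10⁻⁴, so the forward reaction proceeds.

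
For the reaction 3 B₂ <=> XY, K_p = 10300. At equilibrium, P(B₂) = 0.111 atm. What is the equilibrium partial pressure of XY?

P(XY) = 14.1 atm

At equilibrium, K_p = P(XY) / P(B₂)³ = 10300.
(P(XY)) / (0.111)³ = 10300
P(XY) = 14.1 atm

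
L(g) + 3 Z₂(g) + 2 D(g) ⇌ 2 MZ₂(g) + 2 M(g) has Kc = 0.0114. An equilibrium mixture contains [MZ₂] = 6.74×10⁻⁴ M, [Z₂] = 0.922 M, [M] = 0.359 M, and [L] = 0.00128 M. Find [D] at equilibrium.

At equilibrium, Kc = [MZ₂]²·[M]² / ([L]·[Z₂]³·[D]²) = 0.0114.
(6.74×10⁻⁴)²·(0.359)² / ((0.00128)·(0.922)³·([D])²) = 0.0114
[D]² = 0.00512 ⇒ [D] = 0.0715 M

[D] = 0.0715 M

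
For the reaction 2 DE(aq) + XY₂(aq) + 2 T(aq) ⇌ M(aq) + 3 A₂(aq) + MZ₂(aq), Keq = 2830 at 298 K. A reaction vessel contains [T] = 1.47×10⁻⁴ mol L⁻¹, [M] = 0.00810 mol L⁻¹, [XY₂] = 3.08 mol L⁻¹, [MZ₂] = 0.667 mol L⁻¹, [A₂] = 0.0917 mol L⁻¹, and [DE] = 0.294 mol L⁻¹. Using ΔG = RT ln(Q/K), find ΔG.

ΔG = -3.38 kJ/mol

Q = [M]·[A₂]³·[MZ₂] / ([DE]²·[XY₂]·[T]²) = (0.00810)·(0.0917)³·(0.667) / ((0.294)²·(3.08)·(1.47×10⁻⁴)²) = 724
ΔG = RT ln(Q/Keq) = (8.314 J mol⁻¹ K⁻¹)(298 K) × ln(724/2830)
   = (2.478 kJ/mol)(-1.363) = -3.38 kJ/mol
ΔG < 0, so the forward reaction is spontaneous (proceeds forward).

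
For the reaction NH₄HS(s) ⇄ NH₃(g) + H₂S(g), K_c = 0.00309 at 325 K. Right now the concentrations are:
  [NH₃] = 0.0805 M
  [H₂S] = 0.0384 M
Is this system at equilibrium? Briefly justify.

yes, at equilibrium

(NH₄HS is a pure solid — omitted from Q_c.)
Q_c = [NH₃]·[H₂S] = (0.0805)·(0.0384) = 0.00309
Q_c = 0.00309 = K_c; the system is at equilibrium.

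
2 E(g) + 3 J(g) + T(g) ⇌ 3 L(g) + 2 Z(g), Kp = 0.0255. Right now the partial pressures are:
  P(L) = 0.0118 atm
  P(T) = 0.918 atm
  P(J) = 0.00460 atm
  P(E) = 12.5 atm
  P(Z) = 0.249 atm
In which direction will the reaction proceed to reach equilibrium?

in the forward direction

Qp = P(L)³·P(Z)² / (P(E)²·P(J)³·P(T)) = (0.0118)³·(0.249)² / ((12.5)²·(0.00460)³·(0.918)) = 0.00730
Qp = 0.00730 < Kp = 0.0255, so the forward reaction proceeds.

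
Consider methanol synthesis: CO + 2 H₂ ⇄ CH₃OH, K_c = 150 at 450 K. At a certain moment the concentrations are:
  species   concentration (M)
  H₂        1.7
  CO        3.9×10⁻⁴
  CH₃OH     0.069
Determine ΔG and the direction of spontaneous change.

ΔG = -3.35 kJ/mol; the forward reaction is spontaneous

Q_c = [CH₃OH] / ([CO]·[H₂]²) = (0.069) / ((3.9×10⁻⁴)·(1.7)²) = 61.2
ΔG = RT ln(Q_c/K_c) = (8.314 J mol⁻¹ K⁻¹)(450 K) × ln(61.2/150)
   = (3.741 kJ/mol)(-0.8965) = -3.35 kJ/mol
ΔG < 0, so the forward reaction is spontaneous (proceeds forward).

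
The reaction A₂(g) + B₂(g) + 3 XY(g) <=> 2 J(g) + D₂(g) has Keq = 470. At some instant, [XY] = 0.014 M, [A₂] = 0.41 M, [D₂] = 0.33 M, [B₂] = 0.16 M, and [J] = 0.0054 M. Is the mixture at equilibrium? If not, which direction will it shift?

Q = [J]²·[D₂] / ([A₂]·[B₂]·[XY]³) = (0.0054)²·(0.33) / ((0.41)·(0.16)·(0.014)³) = 53
Q = 53 < Keq = 470: net forward reaction.

no; Q < K, reaction proceeds forward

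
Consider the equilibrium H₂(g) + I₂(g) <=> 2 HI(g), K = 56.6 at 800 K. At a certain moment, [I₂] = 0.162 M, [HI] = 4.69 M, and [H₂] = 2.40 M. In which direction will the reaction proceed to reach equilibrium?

no net change (already at equilibrium)

Q = [HI]² / ([H₂]·[I₂]) = (4.69)² / ((2.40)·(0.162)) = 56.6
Q = 56.6 = K, so the system is already at equilibrium.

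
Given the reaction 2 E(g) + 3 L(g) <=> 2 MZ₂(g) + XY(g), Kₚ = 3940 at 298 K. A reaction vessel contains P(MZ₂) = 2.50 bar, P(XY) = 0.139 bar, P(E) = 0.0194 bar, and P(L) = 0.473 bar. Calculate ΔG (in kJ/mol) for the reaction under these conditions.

ΔG = 4.24 kJ/mol

Qₚ = P(MZ₂)²·P(XY) / (P(E)²·P(L)³) = (2.50)²·(0.139) / ((0.0194)²·(0.473)³) = 21800
ΔG = RT ln(Qₚ/Kₚ) = (8.314 J mol⁻¹ K⁻¹)(298 K) × ln(21800/3940)
   = (2.478 kJ/mol)(1.711) = 4.24 kJ/mol
ΔG > 0, so the forward reaction is non-spontaneous (proceeds in reverse).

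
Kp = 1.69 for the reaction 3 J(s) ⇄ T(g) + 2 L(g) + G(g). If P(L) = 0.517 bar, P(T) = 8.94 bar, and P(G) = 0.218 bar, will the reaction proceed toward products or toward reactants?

(J is a pure solid — omitted from Qp.)
Qp = P(T)·P(L)²·P(G) = (8.94)·(0.517)²·(0.218) = 0.521
Qp = 0.521 < Kp = 1.69, so the forward reaction proceeds.

toward products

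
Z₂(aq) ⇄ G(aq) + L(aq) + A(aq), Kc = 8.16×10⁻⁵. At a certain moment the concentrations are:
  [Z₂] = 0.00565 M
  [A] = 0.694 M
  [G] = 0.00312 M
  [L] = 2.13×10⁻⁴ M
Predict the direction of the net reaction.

neither direction; the system is at equilibrium

Qc = [G]·[L]·[A] / [Z₂] = (0.00312)·(2.13×10⁻⁴)·(0.694) / (0.00565) = 8.16×10⁻⁵
Qc = 8.16×10⁻⁵ = Kc, so the system is already at equilibrium.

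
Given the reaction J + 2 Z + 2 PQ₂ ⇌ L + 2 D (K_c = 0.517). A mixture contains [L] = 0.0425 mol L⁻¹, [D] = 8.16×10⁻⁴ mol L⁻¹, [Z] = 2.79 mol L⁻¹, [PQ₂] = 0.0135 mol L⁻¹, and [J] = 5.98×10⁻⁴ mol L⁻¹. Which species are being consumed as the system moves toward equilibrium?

J, Z, PQ₂ (reactants)

Q_c = [L]·[D]² / ([J]·[Z]²·[PQ₂]²) = (0.0425)·(8.16×10⁻⁴)² / ((5.98×10⁻⁴)·(2.79)²·(0.0135)²) = 0.0334
Q_c = 0.0334 < K_c = 0.517: net forward reaction.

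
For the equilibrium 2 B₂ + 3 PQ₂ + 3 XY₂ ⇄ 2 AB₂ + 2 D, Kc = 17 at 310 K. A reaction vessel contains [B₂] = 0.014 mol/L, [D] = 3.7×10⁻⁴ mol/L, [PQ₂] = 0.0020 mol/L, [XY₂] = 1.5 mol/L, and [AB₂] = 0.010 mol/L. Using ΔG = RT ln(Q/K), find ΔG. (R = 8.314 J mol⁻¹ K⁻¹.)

Qc = [AB₂]²·[D]² / ([B₂]²·[PQ₂]³·[XY₂]³) = (0.010)²·(3.7×10⁻⁴)² / ((0.014)²·(0.0020)³·(1.5)³) = 2.59
ΔG = RT ln(Qc/Kc) = (8.314 J mol⁻¹ K⁻¹)(310 K) × ln(2.59/17)
   = (2.577 kJ/mol)(-1.882) = -4.85 kJ/mol
ΔG < 0, so the forward reaction is spontaneous (proceeds forward).

ΔG = -4.85 kJ/mol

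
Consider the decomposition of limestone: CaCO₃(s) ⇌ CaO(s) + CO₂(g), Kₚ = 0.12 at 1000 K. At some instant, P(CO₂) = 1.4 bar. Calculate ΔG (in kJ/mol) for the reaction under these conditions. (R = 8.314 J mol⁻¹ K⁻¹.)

(CaCO₃, CaO are pure solids — omitted from Qₚ.)
Qₚ = P(CO₂) = 1.40
ΔG = RT ln(Qₚ/Kₚ) = (8.314 J mol⁻¹ K⁻¹)(1000 K) × ln(1.40/0.12)
   = (8.314 kJ/mol)(2.457) = 20.4 kJ/mol
ΔG > 0, so the forward reaction is non-spontaneous (proceeds in reverse).

ΔG = 20.4 kJ/mol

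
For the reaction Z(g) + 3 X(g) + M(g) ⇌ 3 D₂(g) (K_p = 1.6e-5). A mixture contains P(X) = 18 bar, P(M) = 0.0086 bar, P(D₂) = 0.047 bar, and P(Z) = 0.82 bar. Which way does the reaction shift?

toward products

Q_p = P(D₂)³ / (P(Z)·P(X)³·P(M)) = (0.047)³ / ((0.82)·(18)³·(0.0086)) = 2.5e-6
Q_p = 2.5e-6 < K_p = 1.6e-5, so the forward reaction proceeds.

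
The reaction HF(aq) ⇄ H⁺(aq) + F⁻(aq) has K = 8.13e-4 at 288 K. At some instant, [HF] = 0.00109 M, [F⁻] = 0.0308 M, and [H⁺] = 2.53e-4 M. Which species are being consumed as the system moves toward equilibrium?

H⁺, F⁻ (products)

Q = [H⁺]·[F⁻] / [HF] = (2.53e-4)·(0.0308) / (0.00109) = 0.00715
Q = 0.00715 > K = 8.13e-4: net reverse reaction.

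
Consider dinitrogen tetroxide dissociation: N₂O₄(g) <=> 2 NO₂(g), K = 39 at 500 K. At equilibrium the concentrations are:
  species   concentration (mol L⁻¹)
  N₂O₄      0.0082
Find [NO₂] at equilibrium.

[NO₂] = 0.57 mol L⁻¹

At equilibrium, K = [NO₂]² / [N₂O₄] = 39.
([NO₂])² / (0.0082) = 39
[NO₂]² = 0.320 ⇒ [NO₂] = 0.57 mol L⁻¹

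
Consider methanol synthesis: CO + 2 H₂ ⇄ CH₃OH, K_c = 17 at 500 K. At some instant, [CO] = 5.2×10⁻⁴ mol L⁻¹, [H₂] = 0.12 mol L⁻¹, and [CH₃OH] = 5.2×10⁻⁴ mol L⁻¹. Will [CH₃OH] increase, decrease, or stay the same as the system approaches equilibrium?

decrease

Q_c = [CH₃OH] / ([CO]·[H₂]²) = (5.2×10⁻⁴) / ((5.2×10⁻⁴)·(0.12)²) = 69
Q_c = 69 > K_c = 17: net reverse reaction.
CH₃OH is a product, so it decreases.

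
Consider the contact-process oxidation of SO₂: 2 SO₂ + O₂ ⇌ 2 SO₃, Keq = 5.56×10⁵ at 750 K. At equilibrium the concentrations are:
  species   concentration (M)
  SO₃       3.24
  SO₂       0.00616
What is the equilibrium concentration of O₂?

At equilibrium, Keq = [SO₃]² / ([SO₂]²·[O₂]) = 5.56×10⁵.
(3.24)² / ((0.00616)²·([O₂])) = 5.56×10⁵
[O₂] = 0.498 M

[O₂] = 0.498 M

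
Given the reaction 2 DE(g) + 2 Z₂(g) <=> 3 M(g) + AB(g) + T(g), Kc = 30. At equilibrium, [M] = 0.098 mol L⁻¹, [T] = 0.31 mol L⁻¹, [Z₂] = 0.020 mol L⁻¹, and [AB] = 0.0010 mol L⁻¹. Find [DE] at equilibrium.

At equilibrium, Kc = [M]³·[AB]·[T] / ([DE]²·[Z₂]²) = 30.
(0.098)³·(0.0010)·(0.31) / (([DE])²·(0.020)²) = 30
[DE]² = 2.43e-5 ⇒ [DE] = 0.0049 mol L⁻¹

[DE] = 0.0049 mol L⁻¹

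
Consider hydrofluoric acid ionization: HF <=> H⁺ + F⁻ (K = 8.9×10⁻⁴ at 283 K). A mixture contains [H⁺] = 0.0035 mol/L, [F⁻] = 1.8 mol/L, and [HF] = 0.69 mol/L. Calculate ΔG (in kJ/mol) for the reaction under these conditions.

Q = [H⁺]·[F⁻] / [HF] = (0.0035)·(1.8) / (0.69) = 0.00913
ΔG = RT ln(Q/K) = (8.314 J mol⁻¹ K⁻¹)(283 K) × ln(0.00913/8.9×10⁻⁴)
   = (2.353 kJ/mol)(2.328) = 5.48 kJ/mol
ΔG > 0, so the forward reaction is non-spontaneous (proceeds in reverse).

ΔG = 5.48 kJ/mol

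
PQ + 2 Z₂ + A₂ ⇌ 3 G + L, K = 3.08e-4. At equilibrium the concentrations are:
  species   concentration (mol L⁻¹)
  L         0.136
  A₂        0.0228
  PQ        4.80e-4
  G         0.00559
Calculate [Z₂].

[Z₂] = 2.65 mol L⁻¹

At equilibrium, K = [G]³·[L] / ([PQ]·[Z₂]²·[A₂]) = 3.08e-4.
(0.00559)³·(0.136) / ((4.80e-4)·([Z₂])²·(0.0228)) = 3.08e-4
[Z₂]² = 7.05 ⇒ [Z₂] = 2.65 mol L⁻¹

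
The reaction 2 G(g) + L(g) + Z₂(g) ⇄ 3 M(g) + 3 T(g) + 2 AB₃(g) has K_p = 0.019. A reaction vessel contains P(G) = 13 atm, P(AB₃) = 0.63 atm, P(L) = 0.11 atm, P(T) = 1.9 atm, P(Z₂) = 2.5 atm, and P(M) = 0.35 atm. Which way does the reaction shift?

Q_p = P(M)³·P(T)³·P(AB₃)² / (P(G)²·P(L)·P(Z₂)) = (0.35)³·(1.9)³·(0.63)² / ((13)²·(0.11)·(2.5)) = 0.0025
Q_p = 0.0025 < K_p = 0.019, so the forward reaction proceeds.

to the right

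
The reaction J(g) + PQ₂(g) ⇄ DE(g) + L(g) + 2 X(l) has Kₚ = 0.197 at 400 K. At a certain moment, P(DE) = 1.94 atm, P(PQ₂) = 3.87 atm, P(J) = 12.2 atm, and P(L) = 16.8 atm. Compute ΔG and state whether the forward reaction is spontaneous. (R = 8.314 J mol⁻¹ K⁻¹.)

ΔG = 4.17 kJ/mol; the forward reaction is non-spontaneous

(X is a pure liquid — omitted from Qₚ.)
Qₚ = P(DE)·P(L) / (P(J)·P(PQ₂)) = (1.94)·(16.8) / ((12.2)·(3.87)) = 0.690
ΔG = RT ln(Qₚ/Kₚ) = (8.314 J mol⁻¹ K⁻¹)(400 K) × ln(0.690/0.197)
   = (3.326 kJ/mol)(1.253) = 4.17 kJ/mol
ΔG > 0, so the forward reaction is non-spontaneous (proceeds in reverse).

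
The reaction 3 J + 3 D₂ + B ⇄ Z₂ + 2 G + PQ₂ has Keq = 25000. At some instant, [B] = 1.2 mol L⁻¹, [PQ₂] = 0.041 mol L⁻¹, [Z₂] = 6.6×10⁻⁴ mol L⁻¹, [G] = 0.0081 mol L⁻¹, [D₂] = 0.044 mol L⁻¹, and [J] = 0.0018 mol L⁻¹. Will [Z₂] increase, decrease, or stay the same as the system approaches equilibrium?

Q = [Z₂]·[G]²·[PQ₂] / ([J]³·[D₂]³·[B]) = (6.6×10⁻⁴)·(0.0081)²·(0.041) / ((0.0018)³·(0.044)³·(1.2)) = 3000
Q = 3000 < Keq = 25000: net forward reaction.
Z₂ is a product, so it increases.

increase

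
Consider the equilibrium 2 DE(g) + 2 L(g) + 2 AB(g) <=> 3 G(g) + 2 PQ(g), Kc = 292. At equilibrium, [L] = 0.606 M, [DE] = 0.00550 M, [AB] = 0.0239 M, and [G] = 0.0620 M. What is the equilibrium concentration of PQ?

At equilibrium, Kc = [G]³·[PQ]² / ([DE]²·[L]²·[AB]²) = 292.
(0.0620)³·([PQ])² / ((0.00550)²·(0.606)²·(0.0239)²) = 292
[PQ]² = 0.00777 ⇒ [PQ] = 0.0882 M

[PQ] = 0.0882 M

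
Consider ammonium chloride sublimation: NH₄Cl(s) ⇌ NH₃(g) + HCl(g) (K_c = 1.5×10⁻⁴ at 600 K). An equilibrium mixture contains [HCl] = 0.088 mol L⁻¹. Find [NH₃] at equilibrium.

(NH₄Cl is a pure solid — omitted from K_c.)
At equilibrium, K_c = [NH₃]·[HCl] = 1.5×10⁻⁴.
([NH₃])·(0.088) = 1.5×10⁻⁴
[NH₃] = 0.00170 = 0.0017 mol L⁻¹

[NH₃] = 0.0017 mol L⁻¹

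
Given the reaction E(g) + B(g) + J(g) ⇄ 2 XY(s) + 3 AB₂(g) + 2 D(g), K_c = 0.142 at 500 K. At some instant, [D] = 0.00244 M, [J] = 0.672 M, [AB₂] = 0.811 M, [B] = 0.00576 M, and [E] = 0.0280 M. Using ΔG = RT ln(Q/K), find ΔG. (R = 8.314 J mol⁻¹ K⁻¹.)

(XY is a pure solid — omitted from Q_c.)
Q_c = [AB₂]³·[D]² / ([E]·[B]·[J]) = (0.811)³·(0.00244)² / ((0.0280)·(0.00576)·(0.672)) = 0.0293
ΔG = RT ln(Q_c/K_c) = (8.314 J mol⁻¹ K⁻¹)(500 K) × ln(0.0293/0.142)
   = (4.157 kJ/mol)(-1.578) = -6.56 kJ/mol
ΔG < 0, so the forward reaction is spontaneous (proceeds forward).

ΔG = -6.56 kJ/mol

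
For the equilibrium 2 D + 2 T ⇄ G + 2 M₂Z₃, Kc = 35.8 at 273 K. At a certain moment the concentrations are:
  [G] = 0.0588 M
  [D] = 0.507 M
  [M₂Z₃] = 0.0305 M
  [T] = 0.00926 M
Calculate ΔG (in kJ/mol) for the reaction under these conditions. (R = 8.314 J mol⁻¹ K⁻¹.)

Qc = [G]·[M₂Z₃]² / ([D]²·[T]²) = (0.0588)·(0.0305)² / ((0.507)²·(0.00926)²) = 2.48
ΔG = RT ln(Qc/Kc) = (8.314 J mol⁻¹ K⁻¹)(273 K) × ln(2.48/35.8)
   = (2.270 kJ/mol)(-2.670) = -6.06 kJ/mol
ΔG < 0, so the forward reaction is spontaneous (proceeds forward).

ΔG = -6.06 kJ/mol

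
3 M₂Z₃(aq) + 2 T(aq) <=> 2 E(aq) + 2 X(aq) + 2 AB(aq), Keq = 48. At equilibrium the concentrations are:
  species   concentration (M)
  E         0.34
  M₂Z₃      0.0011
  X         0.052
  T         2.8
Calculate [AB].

At equilibrium, Keq = [E]²·[X]²·[AB]² / ([M₂Z₃]³·[T]²) = 48.
(0.34)²·(0.052)²·([AB])² / ((0.0011)³·(2.8)²) = 48
[AB]² = 0.00160 ⇒ [AB] = 0.040 M

[AB] = 0.040 M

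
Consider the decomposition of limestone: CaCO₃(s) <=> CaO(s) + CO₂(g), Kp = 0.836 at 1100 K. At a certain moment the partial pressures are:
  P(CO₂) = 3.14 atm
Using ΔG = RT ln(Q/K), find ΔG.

ΔG = 12.1 kJ/mol

(CaCO₃, CaO are pure solids — omitted from Qp.)
Qp = P(CO₂) = 3.14
ΔG = RT ln(Qp/Kp) = (8.314 J mol⁻¹ K⁻¹)(1100 K) × ln(3.14/0.836)
   = (9.145 kJ/mol)(1.323) = 12.1 kJ/mol
ΔG > 0, so the forward reaction is non-spontaneous (proceeds in reverse).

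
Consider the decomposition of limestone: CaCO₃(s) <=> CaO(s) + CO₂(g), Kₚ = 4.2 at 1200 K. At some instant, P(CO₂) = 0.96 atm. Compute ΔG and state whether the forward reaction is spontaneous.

(CaCO₃, CaO are pure solids — omitted from Qₚ.)
Qₚ = P(CO₂) = 0.960
ΔG = RT ln(Qₚ/Kₚ) = (8.314 J mol⁻¹ K⁻¹)(1200 K) × ln(0.960/4.2)
   = (9.977 kJ/mol)(-1.476) = -14.7 kJ/mol
ΔG < 0, so the forward reaction is spontaneous (proceeds forward).

ΔG = -14.7 kJ/mol; the forward reaction is spontaneous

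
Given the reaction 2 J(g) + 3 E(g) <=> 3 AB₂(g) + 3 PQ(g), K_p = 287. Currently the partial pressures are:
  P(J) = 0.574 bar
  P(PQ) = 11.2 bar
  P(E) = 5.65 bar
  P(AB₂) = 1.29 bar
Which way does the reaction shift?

Q_p = P(AB₂)³·P(PQ)³ / (P(J)²·P(E)³) = (1.29)³·(11.2)³ / ((0.574)²·(5.65)³) = 50.8
Q_p = 50.8 < K_p = 287, so the forward reaction proceeds.

forward (toward products)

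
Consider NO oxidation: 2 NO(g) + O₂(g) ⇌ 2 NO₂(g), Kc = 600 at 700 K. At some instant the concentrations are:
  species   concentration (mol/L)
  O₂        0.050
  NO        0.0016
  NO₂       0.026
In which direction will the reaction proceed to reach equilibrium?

Qc = [NO₂]² / ([NO]²·[O₂]) = (0.026)² / ((0.0016)²·(0.050)) = 5300
Qc = 5300 > Kc = 600, so the reverse reaction proceeds.

toward reactants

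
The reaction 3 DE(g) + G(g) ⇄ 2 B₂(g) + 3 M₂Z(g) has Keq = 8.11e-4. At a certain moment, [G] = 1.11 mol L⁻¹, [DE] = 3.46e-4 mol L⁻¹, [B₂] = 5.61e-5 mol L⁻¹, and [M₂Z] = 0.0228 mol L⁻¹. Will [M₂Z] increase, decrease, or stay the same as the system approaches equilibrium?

stay the same

Q = [B₂]²·[M₂Z]³ / ([DE]³·[G]) = (5.61e-5)²·(0.0228)³ / ((3.46e-4)³·(1.11)) = 8.11e-4
Q = 8.11e-4 = Keq; the system is at equilibrium.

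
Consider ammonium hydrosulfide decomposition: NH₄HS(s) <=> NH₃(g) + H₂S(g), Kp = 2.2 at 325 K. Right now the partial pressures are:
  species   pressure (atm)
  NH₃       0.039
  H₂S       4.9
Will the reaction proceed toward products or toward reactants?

forward (toward products)

(NH₄HS is a pure solid — omitted from Qp.)
Qp = P(NH₃)·P(H₂S) = (0.039)·(4.9) = 0.19
Qp = 0.19 < Kp = 2.2, so the forward reaction proceeds.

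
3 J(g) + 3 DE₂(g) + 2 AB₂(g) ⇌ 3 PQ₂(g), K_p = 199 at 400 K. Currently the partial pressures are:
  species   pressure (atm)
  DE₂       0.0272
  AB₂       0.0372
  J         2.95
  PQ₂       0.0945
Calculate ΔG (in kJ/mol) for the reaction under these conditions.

ΔG = 5.92 kJ/mol

Q_p = P(PQ₂)³ / (P(J)³·P(DE₂)³·P(AB₂)²) = (0.0945)³ / ((2.95)³·(0.0272)³·(0.0372)²) = 1180
ΔG = RT ln(Q_p/K_p) = (8.314 J mol⁻¹ K⁻¹)(400 K) × ln(1180/199)
   = (3.326 kJ/mol)(1.780) = 5.92 kJ/mol
ΔG > 0, so the forward reaction is non-spontaneous (proceeds in reverse).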